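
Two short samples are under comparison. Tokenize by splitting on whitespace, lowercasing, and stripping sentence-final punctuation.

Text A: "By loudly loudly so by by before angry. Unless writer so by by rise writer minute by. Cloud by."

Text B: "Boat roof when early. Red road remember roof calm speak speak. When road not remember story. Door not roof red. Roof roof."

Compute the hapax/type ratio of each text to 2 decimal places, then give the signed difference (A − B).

0.18

A: hapax=6, V=10, ratio=0.60
B: hapax=5, V=12, ratio=0.42
Difference = 0.60 − 0.42 = 0.18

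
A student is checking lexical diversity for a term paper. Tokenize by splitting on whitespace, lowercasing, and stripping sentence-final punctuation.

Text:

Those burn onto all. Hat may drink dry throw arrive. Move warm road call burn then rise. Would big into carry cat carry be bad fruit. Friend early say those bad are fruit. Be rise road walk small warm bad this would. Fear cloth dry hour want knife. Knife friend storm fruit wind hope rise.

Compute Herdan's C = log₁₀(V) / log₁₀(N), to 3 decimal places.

N = 55, V = 39.
log₁₀(V) = 1.591065, log₁₀(N) = 1.740363
C = 1.591065 / 1.740363 = 0.914

0.914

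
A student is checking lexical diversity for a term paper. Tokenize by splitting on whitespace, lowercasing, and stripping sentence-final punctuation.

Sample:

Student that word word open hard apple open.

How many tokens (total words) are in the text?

Tokens: student, that, word, word, open, hard, apple, open
N = 8

8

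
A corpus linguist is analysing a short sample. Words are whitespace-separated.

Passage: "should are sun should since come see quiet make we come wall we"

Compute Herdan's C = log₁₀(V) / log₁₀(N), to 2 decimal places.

0.90

N = 13, V = 10.
log₁₀(V) = 1.000000, log₁₀(N) = 1.113943
C = 1.000000 / 1.113943 = 0.90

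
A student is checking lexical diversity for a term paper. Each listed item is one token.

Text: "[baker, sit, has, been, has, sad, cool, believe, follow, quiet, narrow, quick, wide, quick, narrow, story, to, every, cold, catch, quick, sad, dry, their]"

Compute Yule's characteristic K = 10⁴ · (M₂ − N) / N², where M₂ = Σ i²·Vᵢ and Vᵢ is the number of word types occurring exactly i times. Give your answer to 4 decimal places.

208.3333

Frequencies: quick:3, has:2, sad:2, narrow:2, baker:1, sit:1, been:1, cool:1, believe:1, follow:1, quiet:1, wide:1, story:1, to:1, every:1, cold:1, catch:1, dry:1, their:1
N = 24. Frequency spectrum: V_1=15, V_2=3, V_3=1
M₂ = 1²·15 + 2²·3 + 3²·1 = 36
K = 10000 × (36 − 24) / 24² = 208.3333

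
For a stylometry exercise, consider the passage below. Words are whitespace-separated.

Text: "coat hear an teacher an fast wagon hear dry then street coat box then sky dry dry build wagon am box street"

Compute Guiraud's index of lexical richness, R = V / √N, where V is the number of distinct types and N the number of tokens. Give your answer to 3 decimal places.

N = 22, V = 13.
√N = 4.690416
R = 13 / 4.690416 = 2.772

2.772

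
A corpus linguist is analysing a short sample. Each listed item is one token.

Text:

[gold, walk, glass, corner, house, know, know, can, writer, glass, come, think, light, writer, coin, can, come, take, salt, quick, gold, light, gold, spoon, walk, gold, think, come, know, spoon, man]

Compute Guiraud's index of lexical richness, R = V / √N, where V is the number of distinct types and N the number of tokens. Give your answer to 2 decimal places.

3.05

N = 31, V = 17.
√N = 5.567764
R = 17 / 5.567764 = 3.05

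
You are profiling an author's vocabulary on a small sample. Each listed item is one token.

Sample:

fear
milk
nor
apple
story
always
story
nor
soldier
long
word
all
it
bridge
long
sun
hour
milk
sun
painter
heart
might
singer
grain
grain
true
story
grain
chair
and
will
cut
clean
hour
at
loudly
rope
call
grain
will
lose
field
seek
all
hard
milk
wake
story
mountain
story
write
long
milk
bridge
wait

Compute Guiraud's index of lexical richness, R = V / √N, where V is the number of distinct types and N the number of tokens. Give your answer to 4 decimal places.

N = 55, V = 37.
√N = 7.416198
R = 37 / 7.416198 = 4.9891

4.9891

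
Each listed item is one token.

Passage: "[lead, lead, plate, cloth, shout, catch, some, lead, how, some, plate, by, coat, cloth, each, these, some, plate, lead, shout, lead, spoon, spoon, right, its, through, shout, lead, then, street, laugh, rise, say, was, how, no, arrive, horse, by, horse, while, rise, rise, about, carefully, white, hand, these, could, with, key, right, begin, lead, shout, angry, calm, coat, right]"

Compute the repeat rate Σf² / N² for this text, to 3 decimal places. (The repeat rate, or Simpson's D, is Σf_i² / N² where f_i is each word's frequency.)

Frequencies: lead:7, shout:4, plate:3, some:3, right:3, rise:3, cloth:2, how:2, by:2, coat:2, these:2, spoon:2, horse:2, catch:1, each:1, its:1, through:1, then:1, street:1, laugh:1, … (15 more, each freq 1)
Σf² = 151; N² = 3481
Repeat rate = 151 / 3481 = 0.043

0.043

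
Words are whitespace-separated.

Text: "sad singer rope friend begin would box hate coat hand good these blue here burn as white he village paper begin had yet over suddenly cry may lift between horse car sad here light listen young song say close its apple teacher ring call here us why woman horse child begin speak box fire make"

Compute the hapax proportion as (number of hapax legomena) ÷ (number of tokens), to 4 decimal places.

Frequencies: begin:3, here:3, sad:2, box:2, horse:2, singer:1, rope:1, friend:1, would:1, hate:1, coat:1, hand:1, good:1, these:1, blue:1, burn:1, as:1, white:1, he:1, village:1, … (28 more, each freq 1)
Hapax count = 43; token count = 55.
Ratio = 43 / 55 = 0.7818

0.7818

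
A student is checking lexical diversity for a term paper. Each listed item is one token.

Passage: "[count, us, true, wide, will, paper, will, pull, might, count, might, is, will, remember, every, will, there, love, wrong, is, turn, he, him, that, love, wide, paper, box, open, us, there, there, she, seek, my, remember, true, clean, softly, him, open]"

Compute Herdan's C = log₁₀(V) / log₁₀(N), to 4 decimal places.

0.8668

N = 41, V = 25.
log₁₀(V) = 1.397940, log₁₀(N) = 1.612784
C = 1.397940 / 1.612784 = 0.8668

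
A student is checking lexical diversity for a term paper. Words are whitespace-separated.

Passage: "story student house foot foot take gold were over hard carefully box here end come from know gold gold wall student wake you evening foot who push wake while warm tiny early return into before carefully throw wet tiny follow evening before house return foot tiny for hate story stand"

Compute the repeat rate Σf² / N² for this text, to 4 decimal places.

0.0360

Frequencies: foot:4, gold:3, tiny:3, story:2, student:2, house:2, carefully:2, wake:2, evening:2, return:2, before:2, take:1, were:1, over:1, hard:1, box:1, here:1, end:1, come:1, from:1, … (15 more, each freq 1)
Σf² = 90; N² = 2500
Repeat rate = 90 / 2500 = 0.0360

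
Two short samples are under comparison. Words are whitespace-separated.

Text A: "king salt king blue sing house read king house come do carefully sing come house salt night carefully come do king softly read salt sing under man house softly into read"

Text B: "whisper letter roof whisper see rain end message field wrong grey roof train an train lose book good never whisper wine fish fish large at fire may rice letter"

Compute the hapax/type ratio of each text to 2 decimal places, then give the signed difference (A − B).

-0.42

A: hapax=5, V=14, ratio=0.36
B: hapax=18, V=23, ratio=0.78
Difference = 0.36 − 0.78 = -0.42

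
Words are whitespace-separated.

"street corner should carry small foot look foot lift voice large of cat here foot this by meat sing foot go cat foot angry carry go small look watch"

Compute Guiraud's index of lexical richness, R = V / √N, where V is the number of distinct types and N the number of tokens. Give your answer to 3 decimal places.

N = 29, V = 20.
√N = 5.385165
R = 20 / 5.385165 = 3.714

3.714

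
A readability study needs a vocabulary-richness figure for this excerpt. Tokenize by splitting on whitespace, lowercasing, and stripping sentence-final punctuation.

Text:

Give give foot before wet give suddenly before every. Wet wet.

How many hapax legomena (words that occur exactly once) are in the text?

3

Frequencies: give:3, wet:3, before:2, foot:1, suddenly:1, every:1
Hapax (freq=1): every, foot, suddenly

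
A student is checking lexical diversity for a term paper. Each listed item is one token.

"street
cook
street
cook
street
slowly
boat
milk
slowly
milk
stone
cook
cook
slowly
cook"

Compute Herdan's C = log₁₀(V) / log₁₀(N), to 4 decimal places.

0.6616

N = 15, V = 6.
log₁₀(V) = 0.778151, log₁₀(N) = 1.176091
C = 0.778151 / 1.176091 = 0.6616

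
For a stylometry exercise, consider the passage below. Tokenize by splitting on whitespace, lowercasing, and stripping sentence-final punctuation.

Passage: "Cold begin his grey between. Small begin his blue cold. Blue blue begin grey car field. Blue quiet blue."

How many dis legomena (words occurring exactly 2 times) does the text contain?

Frequencies: blue:5, begin:3, cold:2, his:2, grey:2, between:1, small:1, car:1, field:1, quiet:1
Words with frequency 2: cold, grey, his

3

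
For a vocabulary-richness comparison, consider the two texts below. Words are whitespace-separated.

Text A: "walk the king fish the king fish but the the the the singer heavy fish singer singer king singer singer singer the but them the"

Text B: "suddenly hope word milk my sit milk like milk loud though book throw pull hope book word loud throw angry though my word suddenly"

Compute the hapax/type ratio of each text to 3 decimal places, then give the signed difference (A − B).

0.067

A: hapax=3, V=8, ratio=0.375
B: hapax=4, V=13, ratio=0.308
Difference = 0.375 − 0.308 = 0.067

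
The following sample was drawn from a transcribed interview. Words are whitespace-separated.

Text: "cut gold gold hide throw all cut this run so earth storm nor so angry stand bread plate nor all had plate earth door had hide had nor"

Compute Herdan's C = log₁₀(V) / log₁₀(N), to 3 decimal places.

N = 28, V = 17.
log₁₀(V) = 1.230449, log₁₀(N) = 1.447158
C = 1.230449 / 1.447158 = 0.850

0.850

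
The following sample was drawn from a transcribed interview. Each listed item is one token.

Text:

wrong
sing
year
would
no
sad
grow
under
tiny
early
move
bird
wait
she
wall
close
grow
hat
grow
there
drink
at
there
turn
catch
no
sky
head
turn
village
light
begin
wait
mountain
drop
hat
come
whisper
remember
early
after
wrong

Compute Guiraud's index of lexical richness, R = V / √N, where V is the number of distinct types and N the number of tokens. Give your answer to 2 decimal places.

N = 42, V = 33.
√N = 6.480741
R = 33 / 6.480741 = 5.09

5.09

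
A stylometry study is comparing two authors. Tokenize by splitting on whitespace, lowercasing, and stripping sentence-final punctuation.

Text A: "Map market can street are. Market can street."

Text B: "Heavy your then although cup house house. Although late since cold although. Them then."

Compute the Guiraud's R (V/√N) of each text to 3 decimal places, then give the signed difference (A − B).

-0.905

A: V=5, N=8, R=1.768
B: V=10, N=14, R=2.673
Difference = 1.768 − 2.673 = -0.905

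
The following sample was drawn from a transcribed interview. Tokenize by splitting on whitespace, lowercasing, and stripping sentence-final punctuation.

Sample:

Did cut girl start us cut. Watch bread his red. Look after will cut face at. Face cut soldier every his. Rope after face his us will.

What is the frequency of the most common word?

4

Frequencies: cut:4, his:3, face:3, us:2, after:2, will:2, did:1, girl:1, start:1, watch:1, bread:1, red:1, look:1, at:1, soldier:1, every:1, rope:1
Most common: 'cut' with frequency 4.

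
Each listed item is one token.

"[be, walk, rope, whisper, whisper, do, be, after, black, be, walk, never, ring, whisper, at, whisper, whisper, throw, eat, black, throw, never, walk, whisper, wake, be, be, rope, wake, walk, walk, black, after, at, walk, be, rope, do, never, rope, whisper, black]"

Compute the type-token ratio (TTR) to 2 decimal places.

0.31

N = 42 tokens, V = 13 types.
TTR = V / N = 13 / 42 = 0.31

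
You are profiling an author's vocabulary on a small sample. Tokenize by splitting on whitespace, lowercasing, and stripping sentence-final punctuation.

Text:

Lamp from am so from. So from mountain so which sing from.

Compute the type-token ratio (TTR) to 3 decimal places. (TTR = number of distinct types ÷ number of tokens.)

0.583

N = 12 tokens, V = 7 types.
TTR = V / N = 7 / 12 = 0.583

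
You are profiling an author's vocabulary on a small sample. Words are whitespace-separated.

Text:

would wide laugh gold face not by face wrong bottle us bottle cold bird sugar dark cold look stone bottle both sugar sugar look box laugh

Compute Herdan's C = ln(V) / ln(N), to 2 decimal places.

0.89

N = 26, V = 18.
ln(V) = 2.890372, ln(N) = 3.258097
C = 2.890372 / 3.258097 = 0.89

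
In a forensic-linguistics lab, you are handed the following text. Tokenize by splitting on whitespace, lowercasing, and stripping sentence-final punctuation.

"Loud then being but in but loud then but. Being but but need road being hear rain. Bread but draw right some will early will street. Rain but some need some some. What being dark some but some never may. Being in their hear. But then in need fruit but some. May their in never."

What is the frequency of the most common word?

10

Frequencies: but:10, some:7, being:5, in:4, then:3, need:3, loud:2, hear:2, rain:2, will:2, never:2, may:2, their:2, road:1, bread:1, draw:1, right:1, early:1, street:1, what:1, … (2 more, each freq 1)
Most common: 'but' with frequency 10.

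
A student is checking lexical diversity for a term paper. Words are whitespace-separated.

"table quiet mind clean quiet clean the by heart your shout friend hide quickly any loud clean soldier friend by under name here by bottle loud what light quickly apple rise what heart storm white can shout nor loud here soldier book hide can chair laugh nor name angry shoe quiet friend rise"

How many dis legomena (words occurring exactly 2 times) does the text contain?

Frequencies: quiet:3, clean:3, by:3, friend:3, loud:3, heart:2, shout:2, hide:2, quickly:2, soldier:2, name:2, here:2, what:2, rise:2, can:2, nor:2, table:1, mind:1, the:1, your:1, … (12 more, each freq 1)
Words with frequency 2: can, heart, here, hide, name, nor, quickly, rise, shout, soldier, what

11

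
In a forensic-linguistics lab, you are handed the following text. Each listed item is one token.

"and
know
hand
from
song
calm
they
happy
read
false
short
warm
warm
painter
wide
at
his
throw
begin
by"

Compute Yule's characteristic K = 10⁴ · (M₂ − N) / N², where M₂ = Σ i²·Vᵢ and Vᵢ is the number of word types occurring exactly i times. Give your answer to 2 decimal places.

50.00

Frequencies: warm:2, and:1, know:1, hand:1, from:1, song:1, calm:1, they:1, happy:1, read:1, false:1, short:1, painter:1, wide:1, at:1, his:1, throw:1, begin:1, by:1
N = 20. Frequency spectrum: V_1=18, V_2=1
M₂ = 1²·18 + 2²·1 = 22
K = 10000 × (22 − 20) / 20² = 50.00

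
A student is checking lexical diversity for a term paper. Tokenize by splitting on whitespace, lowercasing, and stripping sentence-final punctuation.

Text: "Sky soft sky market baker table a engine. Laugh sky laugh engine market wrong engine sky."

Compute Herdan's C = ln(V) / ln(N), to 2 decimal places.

N = 16, V = 9.
ln(V) = 2.197225, ln(N) = 2.772589
C = 2.197225 / 2.772589 = 0.79

0.79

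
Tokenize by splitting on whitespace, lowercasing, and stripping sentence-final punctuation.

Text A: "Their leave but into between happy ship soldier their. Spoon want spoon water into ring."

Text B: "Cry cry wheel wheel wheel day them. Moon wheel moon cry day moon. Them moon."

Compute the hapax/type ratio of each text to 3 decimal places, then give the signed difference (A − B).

0.750

A: hapax=9, V=12, ratio=0.750
B: hapax=0, V=5, ratio=0.000
Difference = 0.750 − 0.000 = 0.750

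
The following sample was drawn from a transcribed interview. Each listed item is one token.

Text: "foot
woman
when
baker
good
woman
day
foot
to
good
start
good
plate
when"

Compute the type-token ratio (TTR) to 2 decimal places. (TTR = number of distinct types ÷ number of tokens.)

0.64

N = 14 tokens, V = 9 types.
TTR = V / N = 9 / 14 = 0.64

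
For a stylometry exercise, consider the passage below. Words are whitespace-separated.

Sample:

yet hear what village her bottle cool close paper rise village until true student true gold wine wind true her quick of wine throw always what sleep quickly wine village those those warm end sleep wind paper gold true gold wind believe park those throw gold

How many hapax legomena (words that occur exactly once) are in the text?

16

Frequencies: true:4, gold:4, village:3, wine:3, wind:3, those:3, what:2, her:2, paper:2, throw:2, sleep:2, yet:1, hear:1, bottle:1, cool:1, close:1, rise:1, until:1, student:1, quick:1, … (7 more, each freq 1)
Hapax (freq=1): always, believe, bottle, close, cool, end, hear, of, park, quick, quickly, rise, student, until, warm, yet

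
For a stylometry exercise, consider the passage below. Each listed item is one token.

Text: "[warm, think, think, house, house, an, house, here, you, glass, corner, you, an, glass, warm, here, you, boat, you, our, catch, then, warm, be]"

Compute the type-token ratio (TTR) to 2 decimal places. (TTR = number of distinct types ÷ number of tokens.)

0.54

N = 24 tokens, V = 13 types.
TTR = V / N = 13 / 24 = 0.54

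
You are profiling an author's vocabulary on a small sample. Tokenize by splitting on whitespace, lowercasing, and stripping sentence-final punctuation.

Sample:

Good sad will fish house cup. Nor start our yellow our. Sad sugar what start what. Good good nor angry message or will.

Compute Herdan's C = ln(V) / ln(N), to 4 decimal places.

N = 23, V = 15.
ln(V) = 2.708050, ln(N) = 3.135494
C = 2.708050 / 3.135494 = 0.8637

0.8637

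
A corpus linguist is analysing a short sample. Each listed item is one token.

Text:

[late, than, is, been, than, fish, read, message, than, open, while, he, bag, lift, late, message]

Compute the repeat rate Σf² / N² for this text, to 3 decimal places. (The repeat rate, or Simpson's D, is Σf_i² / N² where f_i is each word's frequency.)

0.102

Frequencies: than:3, late:2, message:2, is:1, been:1, fish:1, read:1, open:1, while:1, he:1, bag:1, lift:1
Σf² = 26; N² = 256
Repeat rate = 26 / 256 = 0.102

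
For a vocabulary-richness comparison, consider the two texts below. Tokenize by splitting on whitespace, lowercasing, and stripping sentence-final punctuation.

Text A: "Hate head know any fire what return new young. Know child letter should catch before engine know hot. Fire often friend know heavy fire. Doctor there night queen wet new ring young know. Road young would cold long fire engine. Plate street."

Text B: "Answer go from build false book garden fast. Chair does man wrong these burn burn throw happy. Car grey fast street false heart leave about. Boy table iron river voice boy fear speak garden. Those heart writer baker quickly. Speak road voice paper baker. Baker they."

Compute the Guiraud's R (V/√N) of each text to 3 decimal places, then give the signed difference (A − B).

-0.525

A: V=31, N=42, R=4.783
B: V=36, N=46, R=5.308
Difference = 4.783 − 5.308 = -0.525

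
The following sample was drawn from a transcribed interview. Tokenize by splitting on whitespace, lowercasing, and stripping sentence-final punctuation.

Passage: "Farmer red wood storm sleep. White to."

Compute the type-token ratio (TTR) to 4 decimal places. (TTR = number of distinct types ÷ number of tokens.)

1.0000

N = 7 tokens, V = 7 types.
TTR = V / N = 7 / 7 = 1.0000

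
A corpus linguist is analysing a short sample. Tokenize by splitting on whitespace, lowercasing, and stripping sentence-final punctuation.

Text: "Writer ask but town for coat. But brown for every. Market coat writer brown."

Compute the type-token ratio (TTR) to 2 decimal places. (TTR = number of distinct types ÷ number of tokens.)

0.64

N = 14 tokens, V = 9 types.
TTR = V / N = 9 / 14 = 0.64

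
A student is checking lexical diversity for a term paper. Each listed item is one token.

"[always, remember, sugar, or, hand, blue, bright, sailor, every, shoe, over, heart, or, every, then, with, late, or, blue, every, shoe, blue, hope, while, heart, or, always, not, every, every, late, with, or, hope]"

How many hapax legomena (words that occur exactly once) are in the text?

Frequencies: or:5, every:5, blue:3, always:2, shoe:2, heart:2, with:2, late:2, hope:2, remember:1, sugar:1, hand:1, bright:1, sailor:1, over:1, then:1, while:1, not:1
Hapax (freq=1): bright, hand, not, over, remember, sailor, sugar, then, while

9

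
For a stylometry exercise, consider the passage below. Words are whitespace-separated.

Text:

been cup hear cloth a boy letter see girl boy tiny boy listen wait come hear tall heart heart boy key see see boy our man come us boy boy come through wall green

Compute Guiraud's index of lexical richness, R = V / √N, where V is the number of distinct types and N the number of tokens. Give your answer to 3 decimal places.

N = 34, V = 22.
√N = 5.830952
R = 22 / 5.830952 = 3.773

3.773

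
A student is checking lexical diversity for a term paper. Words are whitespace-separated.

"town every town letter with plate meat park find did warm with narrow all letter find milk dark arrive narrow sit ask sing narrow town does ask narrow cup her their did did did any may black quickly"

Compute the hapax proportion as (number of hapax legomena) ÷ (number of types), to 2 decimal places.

Frequencies: did:4, narrow:4, town:3, letter:2, with:2, find:2, ask:2, every:1, plate:1, meat:1, park:1, warm:1, all:1, milk:1, dark:1, arrive:1, sit:1, sing:1, does:1, cup:1, … (6 more, each freq 1)
Hapax count = 19; type count = 26.
Ratio = 19 / 26 = 0.73

0.73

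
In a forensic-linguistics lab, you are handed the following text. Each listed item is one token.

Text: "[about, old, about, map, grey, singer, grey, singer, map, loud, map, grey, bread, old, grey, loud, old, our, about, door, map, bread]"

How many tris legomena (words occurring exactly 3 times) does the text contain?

Frequencies: map:4, grey:4, about:3, old:3, singer:2, loud:2, bread:2, our:1, door:1
Words with frequency 3: about, old

2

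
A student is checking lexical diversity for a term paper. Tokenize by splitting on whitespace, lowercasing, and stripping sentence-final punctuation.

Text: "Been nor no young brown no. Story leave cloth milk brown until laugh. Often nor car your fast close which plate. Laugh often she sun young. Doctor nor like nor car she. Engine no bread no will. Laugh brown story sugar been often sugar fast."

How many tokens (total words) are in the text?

Tokens: been, nor, no, young, brown, no, story, leave, cloth, milk, brown, until, laugh, often, nor, car, your, fast, close, which, plate, laugh, often, she, sun, young, doctor, nor, like, nor, car, she, engine, no, bread, no, will, laugh, brown, story, sugar, been, often, sugar, fast
N = 45

45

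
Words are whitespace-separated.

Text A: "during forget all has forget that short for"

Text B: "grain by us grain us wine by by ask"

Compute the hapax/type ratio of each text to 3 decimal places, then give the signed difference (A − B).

A: hapax=6, V=7, ratio=0.857
B: hapax=2, V=5, ratio=0.400
Difference = 0.857 − 0.400 = 0.457

0.457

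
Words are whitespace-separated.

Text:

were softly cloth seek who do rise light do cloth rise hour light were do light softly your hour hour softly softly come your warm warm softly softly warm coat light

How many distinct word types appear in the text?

13

Distinct types: {cloth, coat, come, do, hour, light, rise, seek, softly, warm, were, who, your}
V = 13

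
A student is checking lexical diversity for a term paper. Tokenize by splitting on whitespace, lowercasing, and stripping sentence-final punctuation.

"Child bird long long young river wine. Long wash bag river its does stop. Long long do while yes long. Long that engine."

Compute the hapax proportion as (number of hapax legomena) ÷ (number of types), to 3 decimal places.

Frequencies: long:7, river:2, child:1, bird:1, young:1, wine:1, wash:1, bag:1, its:1, does:1, stop:1, do:1, while:1, yes:1, that:1, engine:1
Hapax count = 14; type count = 16.
Ratio = 14 / 16 = 0.875

0.875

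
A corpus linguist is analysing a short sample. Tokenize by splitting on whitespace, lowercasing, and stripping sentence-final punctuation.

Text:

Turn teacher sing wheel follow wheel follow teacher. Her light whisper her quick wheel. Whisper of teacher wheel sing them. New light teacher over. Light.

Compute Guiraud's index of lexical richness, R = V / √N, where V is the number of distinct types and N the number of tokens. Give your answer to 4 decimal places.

N = 25, V = 13.
√N = 5.000000
R = 13 / 5.000000 = 2.6000

2.6000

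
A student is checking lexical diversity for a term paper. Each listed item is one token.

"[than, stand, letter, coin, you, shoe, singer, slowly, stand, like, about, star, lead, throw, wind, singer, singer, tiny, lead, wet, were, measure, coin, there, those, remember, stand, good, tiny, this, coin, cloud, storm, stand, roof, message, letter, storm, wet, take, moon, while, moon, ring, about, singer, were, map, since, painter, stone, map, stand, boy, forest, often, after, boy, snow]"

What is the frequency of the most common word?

Frequencies: stand:5, singer:4, coin:3, letter:2, about:2, lead:2, tiny:2, wet:2, were:2, storm:2, moon:2, map:2, boy:2, than:1, you:1, shoe:1, slowly:1, like:1, star:1, throw:1, … (20 more, each freq 1)
Most common: 'stand' with frequency 5.

5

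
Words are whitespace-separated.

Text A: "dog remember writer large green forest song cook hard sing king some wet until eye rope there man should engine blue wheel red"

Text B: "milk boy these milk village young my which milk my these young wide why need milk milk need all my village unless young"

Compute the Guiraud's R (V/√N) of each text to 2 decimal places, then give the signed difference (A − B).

A: V=23, N=23, R=4.80
B: V=12, N=23, R=2.50
Difference = 4.80 − 2.50 = 2.30

2.30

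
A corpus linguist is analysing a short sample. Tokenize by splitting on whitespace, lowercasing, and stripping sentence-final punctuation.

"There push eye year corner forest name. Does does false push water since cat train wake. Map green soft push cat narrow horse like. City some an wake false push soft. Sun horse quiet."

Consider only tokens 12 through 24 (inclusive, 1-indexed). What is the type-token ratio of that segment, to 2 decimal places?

0.92

Segment tokens 12–24: water, since, cat, train, wake, map, green, soft, push, cat, narrow, horse, like
Segment N = 13, segment V = 12.
TTR = 12 / 13 = 0.92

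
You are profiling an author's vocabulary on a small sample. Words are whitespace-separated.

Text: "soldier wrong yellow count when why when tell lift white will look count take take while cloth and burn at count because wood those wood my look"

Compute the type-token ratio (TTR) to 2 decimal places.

0.78

N = 27 tokens, V = 21 types.
TTR = V / N = 21 / 27 = 0.78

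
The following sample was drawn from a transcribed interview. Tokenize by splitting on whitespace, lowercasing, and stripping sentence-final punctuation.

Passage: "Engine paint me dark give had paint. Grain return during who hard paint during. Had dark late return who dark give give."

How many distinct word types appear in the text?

Distinct types: {dark, during, engine, give, grain, had, hard, late, me, paint, return, who}
V = 12

12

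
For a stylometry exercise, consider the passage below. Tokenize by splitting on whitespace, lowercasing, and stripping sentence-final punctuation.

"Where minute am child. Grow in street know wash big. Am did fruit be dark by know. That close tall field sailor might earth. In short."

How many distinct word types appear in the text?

Distinct types: {am, be, big, by, child, close, dark, did, earth, field, fruit, grow, in, know, might, minute, sailor, short, street, tall, that, wash, where}
V = 23

23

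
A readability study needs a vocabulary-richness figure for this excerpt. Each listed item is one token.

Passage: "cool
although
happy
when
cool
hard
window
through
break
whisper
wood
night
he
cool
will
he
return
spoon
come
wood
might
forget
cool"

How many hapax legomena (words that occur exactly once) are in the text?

Frequencies: cool:4, wood:2, he:2, although:1, happy:1, when:1, hard:1, window:1, through:1, break:1, whisper:1, night:1, will:1, return:1, spoon:1, come:1, might:1, forget:1
Hapax (freq=1): although, break, come, forget, happy, hard, might, night, return, spoon, through, when, whisper, will, window

15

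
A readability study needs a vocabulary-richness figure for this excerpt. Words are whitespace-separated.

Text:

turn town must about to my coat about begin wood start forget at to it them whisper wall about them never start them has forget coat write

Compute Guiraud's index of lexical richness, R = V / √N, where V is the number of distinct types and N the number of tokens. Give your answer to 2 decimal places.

3.66

N = 27, V = 19.
√N = 5.196152
R = 19 / 5.196152 = 3.66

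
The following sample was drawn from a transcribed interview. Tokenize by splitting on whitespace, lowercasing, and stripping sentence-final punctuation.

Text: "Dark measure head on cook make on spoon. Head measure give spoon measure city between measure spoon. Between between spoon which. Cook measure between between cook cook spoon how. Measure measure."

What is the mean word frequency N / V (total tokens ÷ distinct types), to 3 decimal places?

N = 31 tokens, V = 12 types.
Mean frequency = N / V = 31 / 12 = 2.583

2.583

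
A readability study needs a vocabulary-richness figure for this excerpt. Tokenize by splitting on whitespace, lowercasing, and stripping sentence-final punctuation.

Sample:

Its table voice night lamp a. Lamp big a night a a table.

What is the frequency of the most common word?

4

Frequencies: a:4, table:2, night:2, lamp:2, its:1, voice:1, big:1
Most common: 'a' with frequency 4.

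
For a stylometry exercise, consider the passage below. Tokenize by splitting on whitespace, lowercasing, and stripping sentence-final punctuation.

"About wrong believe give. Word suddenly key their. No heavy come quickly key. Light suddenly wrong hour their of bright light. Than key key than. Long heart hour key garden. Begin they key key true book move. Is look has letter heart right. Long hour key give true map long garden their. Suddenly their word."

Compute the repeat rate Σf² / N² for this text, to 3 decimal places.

0.052

Frequencies: key:8, their:4, suddenly:3, hour:3, long:3, wrong:2, give:2, word:2, light:2, than:2, heart:2, garden:2, true:2, about:1, believe:1, no:1, heavy:1, come:1, quickly:1, of:1, … (11 more, each freq 1)
Σf² = 157; N² = 3025
Repeat rate = 157 / 3025 = 0.052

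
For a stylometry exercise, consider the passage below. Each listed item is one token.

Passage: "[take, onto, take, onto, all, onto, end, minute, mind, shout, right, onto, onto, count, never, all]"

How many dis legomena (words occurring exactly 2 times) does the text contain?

2

Frequencies: onto:5, take:2, all:2, end:1, minute:1, mind:1, shout:1, right:1, count:1, never:1
Words with frequency 2: all, take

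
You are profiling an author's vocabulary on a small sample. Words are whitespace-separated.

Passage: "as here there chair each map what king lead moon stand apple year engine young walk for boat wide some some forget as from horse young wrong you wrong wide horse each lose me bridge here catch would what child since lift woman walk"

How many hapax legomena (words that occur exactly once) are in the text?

24

Frequencies: as:2, here:2, each:2, what:2, young:2, walk:2, wide:2, some:2, horse:2, wrong:2, there:1, chair:1, map:1, king:1, lead:1, moon:1, stand:1, apple:1, year:1, engine:1, … (14 more, each freq 1)
Hapax (freq=1): apple, boat, bridge, catch, chair, child, engine, for, forget, from, king, lead, lift, lose, map, me, moon, since, stand, there, woman, would, year, you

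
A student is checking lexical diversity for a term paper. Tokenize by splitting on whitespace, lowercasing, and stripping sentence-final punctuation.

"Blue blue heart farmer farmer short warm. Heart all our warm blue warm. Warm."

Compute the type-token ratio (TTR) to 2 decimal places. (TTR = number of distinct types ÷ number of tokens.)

N = 14 tokens, V = 7 types.
TTR = V / N = 7 / 14 = 0.50

0.50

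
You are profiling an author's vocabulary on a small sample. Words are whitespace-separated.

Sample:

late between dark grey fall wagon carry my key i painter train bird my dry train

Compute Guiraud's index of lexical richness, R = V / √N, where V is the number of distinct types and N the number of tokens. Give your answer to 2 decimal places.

N = 16, V = 14.
√N = 4.000000
R = 14 / 4.000000 = 3.50

3.50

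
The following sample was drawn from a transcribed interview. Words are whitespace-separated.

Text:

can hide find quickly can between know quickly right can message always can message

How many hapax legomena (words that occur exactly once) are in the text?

Frequencies: can:4, quickly:2, message:2, hide:1, find:1, between:1, know:1, right:1, always:1
Hapax (freq=1): always, between, find, hide, know, right

6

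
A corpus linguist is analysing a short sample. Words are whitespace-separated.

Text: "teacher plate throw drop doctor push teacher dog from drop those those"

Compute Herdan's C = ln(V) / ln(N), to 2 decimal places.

0.88

N = 12, V = 9.
ln(V) = 2.197225, ln(N) = 2.484907
C = 2.197225 / 2.484907 = 0.88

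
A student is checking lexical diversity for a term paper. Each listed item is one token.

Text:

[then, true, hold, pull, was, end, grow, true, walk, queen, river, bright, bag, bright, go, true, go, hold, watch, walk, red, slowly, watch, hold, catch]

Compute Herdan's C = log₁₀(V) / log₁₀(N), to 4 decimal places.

0.8802

N = 25, V = 17.
log₁₀(V) = 1.230449, log₁₀(N) = 1.397940
C = 1.230449 / 1.397940 = 0.8802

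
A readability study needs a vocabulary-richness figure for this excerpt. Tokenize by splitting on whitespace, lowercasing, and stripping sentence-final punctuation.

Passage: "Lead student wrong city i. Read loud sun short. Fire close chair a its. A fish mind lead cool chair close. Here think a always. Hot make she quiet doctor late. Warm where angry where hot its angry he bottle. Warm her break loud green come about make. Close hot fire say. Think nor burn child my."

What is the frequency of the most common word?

Frequencies: close:3, a:3, hot:3, lead:2, loud:2, fire:2, chair:2, its:2, think:2, make:2, warm:2, where:2, angry:2, student:1, wrong:1, city:1, i:1, read:1, sun:1, short:1, … (21 more, each freq 1)
Most common: 'close' with frequency 3.

3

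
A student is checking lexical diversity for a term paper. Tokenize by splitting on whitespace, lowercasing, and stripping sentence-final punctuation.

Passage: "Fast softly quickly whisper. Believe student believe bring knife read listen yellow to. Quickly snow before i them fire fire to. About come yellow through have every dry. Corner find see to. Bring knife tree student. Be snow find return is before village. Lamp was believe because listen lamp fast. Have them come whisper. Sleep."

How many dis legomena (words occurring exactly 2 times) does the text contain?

16

Frequencies: believe:3, to:3, fast:2, quickly:2, whisper:2, student:2, bring:2, knife:2, listen:2, yellow:2, snow:2, before:2, them:2, fire:2, come:2, have:2, find:2, lamp:2, softly:1, read:1, … (15 more, each freq 1)
Words with frequency 2: before, bring, come, fast, find, fire, have, knife, lamp, listen, quickly, snow, student, them, whisper, yellow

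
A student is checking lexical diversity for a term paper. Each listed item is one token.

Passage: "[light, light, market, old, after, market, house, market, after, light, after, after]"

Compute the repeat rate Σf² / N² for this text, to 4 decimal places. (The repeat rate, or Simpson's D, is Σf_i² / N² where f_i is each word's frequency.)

0.2500

Frequencies: after:4, light:3, market:3, old:1, house:1
Σf² = 36; N² = 144
Repeat rate = 36 / 144 = 0.2500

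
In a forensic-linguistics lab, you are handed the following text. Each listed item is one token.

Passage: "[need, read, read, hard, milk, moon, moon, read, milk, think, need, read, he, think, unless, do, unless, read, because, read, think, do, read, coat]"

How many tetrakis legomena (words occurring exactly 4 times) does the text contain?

0

Frequencies: read:7, think:3, need:2, milk:2, moon:2, unless:2, do:2, hard:1, he:1, because:1, coat:1
Words with frequency 4: (none)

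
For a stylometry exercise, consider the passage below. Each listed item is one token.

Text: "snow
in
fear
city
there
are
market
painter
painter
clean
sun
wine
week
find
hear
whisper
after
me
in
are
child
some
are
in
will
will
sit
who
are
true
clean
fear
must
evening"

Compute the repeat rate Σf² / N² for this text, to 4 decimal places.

0.0519

Frequencies: are:4, in:3, fear:2, painter:2, clean:2, will:2, snow:1, city:1, there:1, market:1, sun:1, wine:1, week:1, find:1, hear:1, whisper:1, after:1, me:1, child:1, some:1, … (5 more, each freq 1)
Σf² = 60; N² = 1156
Repeat rate = 60 / 1156 = 0.0519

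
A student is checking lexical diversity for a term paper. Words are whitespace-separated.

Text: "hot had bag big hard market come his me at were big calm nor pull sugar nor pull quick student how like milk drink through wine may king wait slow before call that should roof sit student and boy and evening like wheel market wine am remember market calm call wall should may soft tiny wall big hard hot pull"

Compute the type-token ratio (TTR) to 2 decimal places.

0.70

N = 60 tokens, V = 42 types.
TTR = V / N = 42 / 60 = 0.70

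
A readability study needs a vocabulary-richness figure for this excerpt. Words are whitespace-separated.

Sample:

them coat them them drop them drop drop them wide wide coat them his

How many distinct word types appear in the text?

Distinct types: {coat, drop, his, them, wide}
V = 5

5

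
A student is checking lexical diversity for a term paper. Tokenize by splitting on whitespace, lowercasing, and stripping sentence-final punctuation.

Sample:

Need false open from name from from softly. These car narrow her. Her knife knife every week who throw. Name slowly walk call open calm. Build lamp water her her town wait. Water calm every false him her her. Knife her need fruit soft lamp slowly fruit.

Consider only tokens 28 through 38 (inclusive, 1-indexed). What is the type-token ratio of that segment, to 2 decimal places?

0.73

Segment tokens 28–38: water, her, her, town, wait, water, calm, every, false, him, her
Segment N = 11, segment V = 8.
TTR = 8 / 11 = 0.73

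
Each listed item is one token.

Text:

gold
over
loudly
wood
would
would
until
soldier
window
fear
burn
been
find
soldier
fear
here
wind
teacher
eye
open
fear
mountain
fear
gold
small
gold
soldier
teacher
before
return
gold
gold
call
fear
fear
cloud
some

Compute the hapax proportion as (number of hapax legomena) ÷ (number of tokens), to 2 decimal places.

0.51

Frequencies: fear:6, gold:5, soldier:3, would:2, teacher:2, over:1, loudly:1, wood:1, until:1, window:1, burn:1, been:1, find:1, here:1, wind:1, eye:1, open:1, mountain:1, small:1, before:1, … (4 more, each freq 1)
Hapax count = 19; token count = 37.
Ratio = 19 / 37 = 0.51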